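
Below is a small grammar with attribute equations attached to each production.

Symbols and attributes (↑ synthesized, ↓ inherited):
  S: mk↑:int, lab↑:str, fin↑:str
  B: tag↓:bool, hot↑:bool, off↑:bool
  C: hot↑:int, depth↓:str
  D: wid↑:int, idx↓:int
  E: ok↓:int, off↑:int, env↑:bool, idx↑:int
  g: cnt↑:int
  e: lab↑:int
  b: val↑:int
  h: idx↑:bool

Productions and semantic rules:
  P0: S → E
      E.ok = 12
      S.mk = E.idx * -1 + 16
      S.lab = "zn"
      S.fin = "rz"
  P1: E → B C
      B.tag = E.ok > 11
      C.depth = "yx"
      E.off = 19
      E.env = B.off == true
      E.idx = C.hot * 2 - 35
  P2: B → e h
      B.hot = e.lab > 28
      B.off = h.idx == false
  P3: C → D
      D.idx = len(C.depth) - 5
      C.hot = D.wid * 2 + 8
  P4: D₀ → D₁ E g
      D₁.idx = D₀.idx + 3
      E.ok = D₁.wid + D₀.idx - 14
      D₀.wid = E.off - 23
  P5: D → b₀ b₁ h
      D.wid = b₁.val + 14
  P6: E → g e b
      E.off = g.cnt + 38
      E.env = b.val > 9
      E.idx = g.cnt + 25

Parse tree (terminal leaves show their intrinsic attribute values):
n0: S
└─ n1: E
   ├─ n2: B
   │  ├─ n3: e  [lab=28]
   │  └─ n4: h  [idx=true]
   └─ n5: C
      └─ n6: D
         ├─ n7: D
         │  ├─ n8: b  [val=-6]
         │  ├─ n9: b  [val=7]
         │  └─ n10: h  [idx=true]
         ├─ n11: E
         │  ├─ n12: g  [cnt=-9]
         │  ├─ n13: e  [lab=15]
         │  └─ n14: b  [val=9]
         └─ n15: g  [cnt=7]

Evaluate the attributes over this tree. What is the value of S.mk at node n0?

11

1. n1.ok = 12  [12]
2. n2.tag = true  [E.ok > 11]
3. n3.lab = 28  [terminal]
4. n4.idx = true  [terminal]
5. n2.hot = false  [e.lab > 28]
6. n2.off = false  [h.idx == false]
7. n5.depth = "yx"  ["yx"]
8. n6.idx = -3  [len(C.depth) - 5]
9. n7.idx = 0  [D₀.idx + 3]
10. n8.val = -6  [terminal]
11. n9.val = 7  [terminal]
12. n10.idx = true  [terminal]
13. n7.wid = 21  [b₁.val + 14]
14. n11.ok = 4  [D₁.wid + D₀.idx - 14]
15. n12.cnt = -9  [terminal]
16. n13.lab = 15  [terminal]
17. n14.val = 9  [terminal]
18. n11.off = 29  [g.cnt + 38]
19. n11.env = false  [b.val > 9]
20. n11.idx = 16  [g.cnt + 25]
21. n15.cnt = 7  [terminal]
22. n6.wid = 6  [E.off - 23]
23. n5.hot = 20  [D.wid * 2 + 8]
24. n1.off = 19  [19]
25. n1.env = false  [B.off == true]
26. n1.idx = 5  [C.hot * 2 - 35]
27. n0.mk = 11  [E.idx * -1 + 16]
28. n0.lab = "zn"  ["zn"]
29. n0.fin = "rz"  ["rz"]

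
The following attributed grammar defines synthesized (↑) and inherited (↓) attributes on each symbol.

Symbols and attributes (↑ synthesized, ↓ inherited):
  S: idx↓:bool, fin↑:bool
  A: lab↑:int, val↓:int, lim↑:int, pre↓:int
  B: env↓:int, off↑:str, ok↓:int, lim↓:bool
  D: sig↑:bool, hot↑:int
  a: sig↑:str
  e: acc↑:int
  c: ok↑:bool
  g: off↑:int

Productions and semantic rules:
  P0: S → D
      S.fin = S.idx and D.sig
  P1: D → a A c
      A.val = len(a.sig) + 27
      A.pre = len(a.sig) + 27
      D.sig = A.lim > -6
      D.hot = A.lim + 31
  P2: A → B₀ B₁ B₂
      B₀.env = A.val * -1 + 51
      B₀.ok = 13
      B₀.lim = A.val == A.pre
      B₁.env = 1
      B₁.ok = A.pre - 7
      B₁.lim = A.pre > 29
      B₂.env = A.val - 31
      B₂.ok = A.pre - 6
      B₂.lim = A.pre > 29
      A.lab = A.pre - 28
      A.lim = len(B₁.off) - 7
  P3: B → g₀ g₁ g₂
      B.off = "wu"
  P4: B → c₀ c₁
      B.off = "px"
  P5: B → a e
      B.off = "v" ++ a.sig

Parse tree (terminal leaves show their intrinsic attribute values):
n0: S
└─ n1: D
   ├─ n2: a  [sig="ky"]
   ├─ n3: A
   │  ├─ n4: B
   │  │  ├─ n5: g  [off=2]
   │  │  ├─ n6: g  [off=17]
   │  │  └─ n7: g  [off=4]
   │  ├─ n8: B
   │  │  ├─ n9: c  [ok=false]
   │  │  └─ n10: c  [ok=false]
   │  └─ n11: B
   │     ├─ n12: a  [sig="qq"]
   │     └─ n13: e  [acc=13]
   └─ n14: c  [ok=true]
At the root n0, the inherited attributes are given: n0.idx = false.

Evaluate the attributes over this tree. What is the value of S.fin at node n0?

1. n0.idx = false  [given at root]
2. n2.sig = "ky"  [terminal]
3. n3.val = 29  [len(a.sig) + 27]
4. n3.pre = 29  [len(a.sig) + 27]
5. n4.env = 22  [A.val * -1 + 51]
6. n4.ok = 13  [13]
7. n4.lim = true  [A.val == A.pre]
8. n5.off = 2  [terminal]
9. n6.off = 17  [terminal]
10. n7.off = 4  [terminal]
11. n4.off = "wu"  ["wu"]
12. n8.env = 1  [1]
13. n8.ok = 22  [A.pre - 7]
14. n8.lim = false  [A.pre > 29]
15. n9.ok = false  [terminal]
16. n10.ok = false  [terminal]
17. n8.off = "px"  ["px"]
18. n11.env = -2  [A.val - 31]
19. n11.ok = 23  [A.pre - 6]
20. n11.lim = false  [A.pre > 29]
21. n12.sig = "qq"  [terminal]
22. n13.acc = 13  [terminal]
23. n11.off = "vqq"  ["v" ++ a.sig]
24. n3.lab = 1  [A.pre - 28]
25. n3.lim = -5  [len(B₁.off) - 7]
26. n14.ok = true  [terminal]
27. n1.sig = true  [A.lim > -6]
28. n1.hot = 26  [A.lim + 31]
29. n0.fin = false  [S.idx and D.sig]

false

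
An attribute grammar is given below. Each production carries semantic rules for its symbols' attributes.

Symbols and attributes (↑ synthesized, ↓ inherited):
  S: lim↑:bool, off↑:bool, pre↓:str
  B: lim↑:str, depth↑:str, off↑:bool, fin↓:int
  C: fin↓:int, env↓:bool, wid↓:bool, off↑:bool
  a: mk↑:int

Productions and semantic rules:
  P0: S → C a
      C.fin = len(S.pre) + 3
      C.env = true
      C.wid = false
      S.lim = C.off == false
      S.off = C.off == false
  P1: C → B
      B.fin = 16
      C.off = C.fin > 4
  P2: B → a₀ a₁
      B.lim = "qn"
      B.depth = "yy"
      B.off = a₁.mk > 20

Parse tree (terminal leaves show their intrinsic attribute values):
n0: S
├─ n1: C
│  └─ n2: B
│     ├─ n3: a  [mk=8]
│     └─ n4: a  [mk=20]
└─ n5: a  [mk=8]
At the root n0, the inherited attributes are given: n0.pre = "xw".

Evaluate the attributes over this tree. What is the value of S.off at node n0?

1. n0.pre = "xw"  [given at root]
2. n1.fin = 5  [len(S.pre) + 3]
3. n1.env = true  [true]
4. n1.wid = false  [false]
5. n2.fin = 16  [16]
6. n3.mk = 8  [terminal]
7. n4.mk = 20  [terminal]
8. n2.lim = "qn"  ["qn"]
9. n2.depth = "yy"  ["yy"]
10. n2.off = false  [a₁.mk > 20]
11. n1.off = true  [C.fin > 4]
12. n5.mk = 8  [terminal]
13. n0.lim = false  [C.off == false]
14. n0.off = false  [C.off == false]

false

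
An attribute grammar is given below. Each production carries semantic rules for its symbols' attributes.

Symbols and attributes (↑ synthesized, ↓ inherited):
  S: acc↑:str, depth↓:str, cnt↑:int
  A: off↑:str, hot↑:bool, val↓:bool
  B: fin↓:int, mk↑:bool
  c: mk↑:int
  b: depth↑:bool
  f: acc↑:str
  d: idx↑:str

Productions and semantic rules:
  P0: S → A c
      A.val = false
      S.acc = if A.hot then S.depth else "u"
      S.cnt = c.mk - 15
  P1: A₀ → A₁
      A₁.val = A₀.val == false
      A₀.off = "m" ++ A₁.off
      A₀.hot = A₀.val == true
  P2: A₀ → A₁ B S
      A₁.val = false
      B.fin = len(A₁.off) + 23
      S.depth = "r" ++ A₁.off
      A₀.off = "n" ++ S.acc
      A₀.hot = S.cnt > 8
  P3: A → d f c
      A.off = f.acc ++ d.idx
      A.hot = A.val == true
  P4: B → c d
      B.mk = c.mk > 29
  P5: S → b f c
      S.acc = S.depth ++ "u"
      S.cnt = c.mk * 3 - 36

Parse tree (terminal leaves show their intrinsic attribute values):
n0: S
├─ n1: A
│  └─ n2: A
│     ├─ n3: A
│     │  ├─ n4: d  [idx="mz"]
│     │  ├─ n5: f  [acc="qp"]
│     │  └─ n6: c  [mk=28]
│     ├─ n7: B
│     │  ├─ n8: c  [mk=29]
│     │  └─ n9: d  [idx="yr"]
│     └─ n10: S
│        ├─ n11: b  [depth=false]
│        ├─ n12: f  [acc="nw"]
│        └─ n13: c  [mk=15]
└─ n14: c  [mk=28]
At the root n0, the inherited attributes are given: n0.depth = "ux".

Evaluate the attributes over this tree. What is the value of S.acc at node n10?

1. n0.depth = "ux"  [given at root]
2. n1.val = false  [false]
3. n2.val = true  [A₀.val == false]
4. n3.val = false  [false]
5. n4.idx = "mz"  [terminal]
6. n5.acc = "qp"  [terminal]
7. n6.mk = 28  [terminal]
8. n3.off = "qpmz"  [f.acc ++ d.idx]
9. n3.hot = false  [A.val == true]
10. n7.fin = 27  [len(A₁.off) + 23]
11. n8.mk = 29  [terminal]
12. n9.idx = "yr"  [terminal]
13. n7.mk = false  [c.mk > 29]
14. n10.depth = "rqpmz"  ["r" ++ A₁.off]
15. n11.depth = false  [terminal]
16. n12.acc = "nw"  [terminal]
17. n13.mk = 15  [terminal]
18. n10.acc = "rqpmzu"  [S.depth ++ "u"]
19. n10.cnt = 9  [c.mk * 3 - 36]
20. n2.off = "nrqpmzu"  ["n" ++ S.acc]
21. n2.hot = true  [S.cnt > 8]
22. n1.off = "mnrqpmzu"  ["m" ++ A₁.off]
23. n1.hot = false  [A₀.val == true]
24. n14.mk = 28  [terminal]
25. n0.acc = "u"  [if A.hot then S.depth else "u"]
26. n0.cnt = 13  [c.mk - 15]

"rqpmzu"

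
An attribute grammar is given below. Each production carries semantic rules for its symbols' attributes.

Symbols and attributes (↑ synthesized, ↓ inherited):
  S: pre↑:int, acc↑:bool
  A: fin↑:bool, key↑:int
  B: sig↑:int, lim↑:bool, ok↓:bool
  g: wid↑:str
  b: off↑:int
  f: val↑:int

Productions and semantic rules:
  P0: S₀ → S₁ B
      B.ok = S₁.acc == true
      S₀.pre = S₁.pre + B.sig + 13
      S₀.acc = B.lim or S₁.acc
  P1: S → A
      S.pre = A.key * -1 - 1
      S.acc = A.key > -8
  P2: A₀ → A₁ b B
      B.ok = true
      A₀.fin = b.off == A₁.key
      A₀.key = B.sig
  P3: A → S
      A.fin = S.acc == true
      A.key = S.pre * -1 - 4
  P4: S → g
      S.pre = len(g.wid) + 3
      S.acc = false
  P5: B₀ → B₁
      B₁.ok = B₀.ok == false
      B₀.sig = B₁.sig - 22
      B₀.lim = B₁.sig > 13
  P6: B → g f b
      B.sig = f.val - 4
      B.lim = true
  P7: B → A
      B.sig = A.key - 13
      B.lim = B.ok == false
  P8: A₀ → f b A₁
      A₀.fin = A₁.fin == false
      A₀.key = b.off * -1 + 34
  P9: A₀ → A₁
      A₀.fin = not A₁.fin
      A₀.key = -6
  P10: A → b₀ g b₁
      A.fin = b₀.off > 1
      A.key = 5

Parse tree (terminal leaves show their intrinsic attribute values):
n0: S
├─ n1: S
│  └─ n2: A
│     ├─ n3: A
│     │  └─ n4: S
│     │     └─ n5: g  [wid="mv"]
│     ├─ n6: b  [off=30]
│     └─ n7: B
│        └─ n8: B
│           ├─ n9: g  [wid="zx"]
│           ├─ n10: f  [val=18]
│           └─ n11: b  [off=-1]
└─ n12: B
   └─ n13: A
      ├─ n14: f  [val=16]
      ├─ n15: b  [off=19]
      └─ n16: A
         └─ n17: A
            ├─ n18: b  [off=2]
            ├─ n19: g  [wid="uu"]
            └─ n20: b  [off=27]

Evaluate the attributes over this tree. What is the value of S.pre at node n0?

22

1. n5.wid = "mv"  [terminal]
2. n4.pre = 5  [len(g.wid) + 3]
3. n4.acc = false  [false]
4. n3.fin = false  [S.acc == true]
5. n3.key = -9  [S.pre * -1 - 4]
6. n6.off = 30  [terminal]
7. n7.ok = true  [true]
8. n8.ok = false  [B₀.ok == false]
9. n9.wid = "zx"  [terminal]
10. n10.val = 18  [terminal]
11. n11.off = -1  [terminal]
12. n8.sig = 14  [f.val - 4]
13. n8.lim = true  [true]
14. n7.sig = -8  [B₁.sig - 22]
15. n7.lim = true  [B₁.sig > 13]
16. n2.fin = false  [b.off == A₁.key]
17. n2.key = -8  [B.sig]
18. n1.pre = 7  [A.key * -1 - 1]
19. n1.acc = false  [A.key > -8]
20. n12.ok = false  [S₁.acc == true]
21. n14.val = 16  [terminal]
22. n15.off = 19  [terminal]
23. n18.off = 2  [terminal]
24. n19.wid = "uu"  [terminal]
25. n20.off = 27  [terminal]
26. n17.fin = true  [b₀.off > 1]
27. n17.key = 5  [5]
28. n16.fin = false  [not A₁.fin]
29. n16.key = -6  [-6]
30. n13.fin = true  [A₁.fin == false]
31. n13.key = 15  [b.off * -1 + 34]
32. n12.sig = 2  [A.key - 13]
33. n12.lim = true  [B.ok == false]
34. n0.pre = 22  [S₁.pre + B.sig + 13]
35. n0.acc = true  [B.lim or S₁.acc]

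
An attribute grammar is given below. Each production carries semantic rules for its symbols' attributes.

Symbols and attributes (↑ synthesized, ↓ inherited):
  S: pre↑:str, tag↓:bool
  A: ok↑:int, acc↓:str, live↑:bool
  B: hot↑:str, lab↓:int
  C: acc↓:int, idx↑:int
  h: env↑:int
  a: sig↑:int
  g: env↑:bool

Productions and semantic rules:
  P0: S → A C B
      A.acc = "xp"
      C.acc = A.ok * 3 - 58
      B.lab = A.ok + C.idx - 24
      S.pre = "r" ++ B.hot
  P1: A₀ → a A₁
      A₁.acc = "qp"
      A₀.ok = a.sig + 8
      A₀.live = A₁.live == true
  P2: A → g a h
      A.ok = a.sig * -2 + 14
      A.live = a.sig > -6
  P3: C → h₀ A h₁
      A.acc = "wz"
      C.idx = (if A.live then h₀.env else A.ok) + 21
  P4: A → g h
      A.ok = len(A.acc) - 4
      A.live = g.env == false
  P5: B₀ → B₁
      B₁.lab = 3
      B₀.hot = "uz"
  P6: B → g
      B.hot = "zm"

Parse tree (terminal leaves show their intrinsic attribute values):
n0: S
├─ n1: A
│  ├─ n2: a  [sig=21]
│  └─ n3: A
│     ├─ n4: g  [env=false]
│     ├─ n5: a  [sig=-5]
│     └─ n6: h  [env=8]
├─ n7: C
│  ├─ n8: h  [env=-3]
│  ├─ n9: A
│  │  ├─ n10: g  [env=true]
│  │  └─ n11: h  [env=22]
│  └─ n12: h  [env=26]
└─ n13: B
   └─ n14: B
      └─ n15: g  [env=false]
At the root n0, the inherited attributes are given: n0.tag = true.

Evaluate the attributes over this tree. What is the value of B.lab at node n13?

1. n0.tag = true  [given at root]
2. n1.acc = "xp"  ["xp"]
3. n2.sig = 21  [terminal]
4. n3.acc = "qp"  ["qp"]
5. n4.env = false  [terminal]
6. n5.sig = -5  [terminal]
7. n6.env = 8  [terminal]
8. n3.ok = 24  [a.sig * -2 + 14]
9. n3.live = true  [a.sig > -6]
10. n1.ok = 29  [a.sig + 8]
11. n1.live = true  [A₁.live == true]
12. n7.acc = 29  [A.ok * 3 - 58]
13. n8.env = -3  [terminal]
14. n9.acc = "wz"  ["wz"]
15. n10.env = true  [terminal]
16. n11.env = 22  [terminal]
17. n9.ok = -2  [len(A.acc) - 4]
18. n9.live = false  [g.env == false]
19. n12.env = 26  [terminal]
20. n7.idx = 19  [(if A.live then h₀.env else A.ok) + 21]
21. n13.lab = 24  [A.ok + C.idx - 24]
22. n14.lab = 3  [3]
23. n15.env = false  [terminal]
24. n14.hot = "zm"  ["zm"]
25. n13.hot = "uz"  ["uz"]
26. n0.pre = "ruz"  ["r" ++ B.hot]

24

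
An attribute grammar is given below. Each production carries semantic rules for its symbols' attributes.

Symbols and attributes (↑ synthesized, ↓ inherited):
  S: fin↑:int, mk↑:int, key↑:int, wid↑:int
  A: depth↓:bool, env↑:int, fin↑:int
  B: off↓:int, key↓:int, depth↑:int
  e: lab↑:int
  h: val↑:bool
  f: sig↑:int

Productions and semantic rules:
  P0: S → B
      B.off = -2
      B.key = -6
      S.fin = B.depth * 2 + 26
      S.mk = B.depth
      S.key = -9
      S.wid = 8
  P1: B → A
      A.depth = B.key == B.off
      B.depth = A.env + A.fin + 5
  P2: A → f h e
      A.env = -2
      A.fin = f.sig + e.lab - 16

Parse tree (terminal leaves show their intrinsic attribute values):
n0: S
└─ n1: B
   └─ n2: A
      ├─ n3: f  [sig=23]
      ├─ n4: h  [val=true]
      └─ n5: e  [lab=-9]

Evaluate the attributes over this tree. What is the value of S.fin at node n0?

28

1. n1.off = -2  [-2]
2. n1.key = -6  [-6]
3. n2.depth = false  [B.key == B.off]
4. n3.sig = 23  [terminal]
5. n4.val = true  [terminal]
6. n5.lab = -9  [terminal]
7. n2.env = -2  [-2]
8. n2.fin = -2  [f.sig + e.lab - 16]
9. n1.depth = 1  [A.env + A.fin + 5]
10. n0.fin = 28  [B.depth * 2 + 26]
11. n0.mk = 1  [B.depth]
12. n0.key = -9  [-9]
13. n0.wid = 8  [8]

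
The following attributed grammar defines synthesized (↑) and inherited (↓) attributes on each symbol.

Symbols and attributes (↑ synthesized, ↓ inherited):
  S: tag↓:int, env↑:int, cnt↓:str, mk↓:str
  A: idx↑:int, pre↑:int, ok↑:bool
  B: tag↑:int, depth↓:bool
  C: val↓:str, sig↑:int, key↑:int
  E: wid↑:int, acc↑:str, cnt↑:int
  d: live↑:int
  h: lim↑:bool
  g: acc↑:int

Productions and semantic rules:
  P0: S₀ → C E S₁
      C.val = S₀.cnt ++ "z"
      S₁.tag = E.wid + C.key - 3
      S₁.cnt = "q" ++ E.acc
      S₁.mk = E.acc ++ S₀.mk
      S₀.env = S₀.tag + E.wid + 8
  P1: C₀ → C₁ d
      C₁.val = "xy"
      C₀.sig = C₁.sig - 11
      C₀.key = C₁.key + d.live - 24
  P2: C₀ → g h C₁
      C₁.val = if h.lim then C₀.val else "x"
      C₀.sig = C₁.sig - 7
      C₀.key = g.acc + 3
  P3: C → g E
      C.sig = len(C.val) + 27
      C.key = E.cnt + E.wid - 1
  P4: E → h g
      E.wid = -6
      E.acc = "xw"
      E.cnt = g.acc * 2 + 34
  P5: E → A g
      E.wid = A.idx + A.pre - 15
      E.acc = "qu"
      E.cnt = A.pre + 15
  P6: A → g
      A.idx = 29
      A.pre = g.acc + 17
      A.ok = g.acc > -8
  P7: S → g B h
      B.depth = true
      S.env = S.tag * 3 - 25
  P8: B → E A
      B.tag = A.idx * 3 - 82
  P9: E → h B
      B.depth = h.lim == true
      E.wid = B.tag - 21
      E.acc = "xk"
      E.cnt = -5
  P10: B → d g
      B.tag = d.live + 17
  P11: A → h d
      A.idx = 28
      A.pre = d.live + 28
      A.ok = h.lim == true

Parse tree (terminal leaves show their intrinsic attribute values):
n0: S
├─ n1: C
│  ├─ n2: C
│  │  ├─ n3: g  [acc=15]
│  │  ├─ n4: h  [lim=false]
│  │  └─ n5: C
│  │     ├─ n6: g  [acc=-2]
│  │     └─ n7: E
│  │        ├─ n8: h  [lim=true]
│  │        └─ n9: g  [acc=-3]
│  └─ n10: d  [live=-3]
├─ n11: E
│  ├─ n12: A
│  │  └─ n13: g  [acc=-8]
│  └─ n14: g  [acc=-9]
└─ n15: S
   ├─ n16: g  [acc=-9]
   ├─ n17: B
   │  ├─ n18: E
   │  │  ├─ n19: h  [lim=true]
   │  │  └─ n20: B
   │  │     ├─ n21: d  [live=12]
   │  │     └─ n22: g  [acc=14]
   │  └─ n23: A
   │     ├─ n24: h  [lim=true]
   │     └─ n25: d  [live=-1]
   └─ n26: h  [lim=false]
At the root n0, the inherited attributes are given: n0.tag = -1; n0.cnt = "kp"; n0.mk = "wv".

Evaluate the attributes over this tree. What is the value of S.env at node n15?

8

1. n0.tag = -1  [given at root]
2. n0.cnt = "kp"  [given at root]
3. n0.mk = "wv"  [given at root]
4. n1.val = "kpz"  [S₀.cnt ++ "z"]
5. n2.val = "xy"  ["xy"]
6. n3.acc = 15  [terminal]
7. n4.lim = false  [terminal]
8. n5.val = "x"  [if h.lim then C₀.val else "x"]
9. n6.acc = -2  [terminal]
10. n8.lim = true  [terminal]
11. n9.acc = -3  [terminal]
12. n7.wid = -6  [-6]
13. n7.acc = "xw"  ["xw"]
14. n7.cnt = 28  [g.acc * 2 + 34]
15. n5.sig = 28  [len(C.val) + 27]
16. n5.key = 21  [E.cnt + E.wid - 1]
17. n2.sig = 21  [C₁.sig - 7]
18. n2.key = 18  [g.acc + 3]
19. n10.live = -3  [terminal]
20. n1.sig = 10  [C₁.sig - 11]
21. n1.key = -9  [C₁.key + d.live - 24]
22. n13.acc = -8  [terminal]
23. n12.idx = 29  [29]
24. n12.pre = 9  [g.acc + 17]
25. n12.ok = false  [g.acc > -8]
26. n14.acc = -9  [terminal]
27. n11.wid = 23  [A.idx + A.pre - 15]
28. n11.acc = "qu"  ["qu"]
29. n11.cnt = 24  [A.pre + 15]
30. n15.tag = 11  [E.wid + C.key - 3]
31. n15.cnt = "qqu"  ["q" ++ E.acc]
32. n15.mk = "quwv"  [E.acc ++ S₀.mk]
33. n16.acc = -9  [terminal]
34. n17.depth = true  [true]
35. n19.lim = true  [terminal]
36. n20.depth = true  [h.lim == true]
37. n21.live = 12  [terminal]
38. n22.acc = 14  [terminal]
39. n20.tag = 29  [d.live + 17]
40. n18.wid = 8  [B.tag - 21]
41. n18.acc = "xk"  ["xk"]
42. n18.cnt = -5  [-5]
43. n24.lim = true  [terminal]
44. n25.live = -1  [terminal]
45. n23.idx = 28  [28]
46. n23.pre = 27  [d.live + 28]
47. n23.ok = true  [h.lim == true]
48. n17.tag = 2  [A.idx * 3 - 82]
49. n26.lim = false  [terminal]
50. n15.env = 8  [S.tag * 3 - 25]
51. n0.env = 30  [S₀.tag + E.wid + 8]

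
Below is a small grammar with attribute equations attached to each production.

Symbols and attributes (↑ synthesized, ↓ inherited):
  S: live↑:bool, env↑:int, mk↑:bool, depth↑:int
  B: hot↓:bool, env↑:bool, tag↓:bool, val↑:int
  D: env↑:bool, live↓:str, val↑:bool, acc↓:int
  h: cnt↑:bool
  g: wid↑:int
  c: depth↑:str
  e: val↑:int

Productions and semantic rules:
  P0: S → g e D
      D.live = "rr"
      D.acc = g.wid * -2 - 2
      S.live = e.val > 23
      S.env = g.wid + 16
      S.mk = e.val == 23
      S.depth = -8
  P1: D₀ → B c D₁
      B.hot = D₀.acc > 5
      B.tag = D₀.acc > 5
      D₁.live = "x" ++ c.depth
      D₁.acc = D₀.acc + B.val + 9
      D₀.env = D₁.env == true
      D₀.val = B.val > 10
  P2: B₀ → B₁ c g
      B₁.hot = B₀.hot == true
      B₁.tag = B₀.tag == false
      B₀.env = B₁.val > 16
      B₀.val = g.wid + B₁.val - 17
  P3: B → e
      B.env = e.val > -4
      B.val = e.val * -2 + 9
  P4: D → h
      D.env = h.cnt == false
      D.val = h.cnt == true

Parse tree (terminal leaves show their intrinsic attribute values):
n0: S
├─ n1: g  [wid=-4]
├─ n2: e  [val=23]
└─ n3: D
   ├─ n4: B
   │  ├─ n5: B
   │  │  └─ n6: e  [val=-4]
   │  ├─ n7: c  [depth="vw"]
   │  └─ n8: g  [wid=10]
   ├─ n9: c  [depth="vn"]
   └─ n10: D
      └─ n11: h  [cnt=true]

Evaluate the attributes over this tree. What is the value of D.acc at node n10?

25

1. n1.wid = -4  [terminal]
2. n2.val = 23  [terminal]
3. n3.live = "rr"  ["rr"]
4. n3.acc = 6  [g.wid * -2 - 2]
5. n4.hot = true  [D₀.acc > 5]
6. n4.tag = true  [D₀.acc > 5]
7. n5.hot = true  [B₀.hot == true]
8. n5.tag = false  [B₀.tag == false]
9. n6.val = -4  [terminal]
10. n5.env = false  [e.val > -4]
11. n5.val = 17  [e.val * -2 + 9]
12. n7.depth = "vw"  [terminal]
13. n8.wid = 10  [terminal]
14. n4.env = true  [B₁.val > 16]
15. n4.val = 10  [g.wid + B₁.val - 17]
16. n9.depth = "vn"  [terminal]
17. n10.live = "xvn"  ["x" ++ c.depth]
18. n10.acc = 25  [D₀.acc + B.val + 9]
19. n11.cnt = true  [terminal]
20. n10.env = false  [h.cnt == false]
21. n10.val = true  [h.cnt == true]
22. n3.env = false  [D₁.env == true]
23. n3.val = false  [B.val > 10]
24. n0.live = false  [e.val > 23]
25. n0.env = 12  [g.wid + 16]
26. n0.mk = true  [e.val == 23]
27. n0.depth = -8  [-8]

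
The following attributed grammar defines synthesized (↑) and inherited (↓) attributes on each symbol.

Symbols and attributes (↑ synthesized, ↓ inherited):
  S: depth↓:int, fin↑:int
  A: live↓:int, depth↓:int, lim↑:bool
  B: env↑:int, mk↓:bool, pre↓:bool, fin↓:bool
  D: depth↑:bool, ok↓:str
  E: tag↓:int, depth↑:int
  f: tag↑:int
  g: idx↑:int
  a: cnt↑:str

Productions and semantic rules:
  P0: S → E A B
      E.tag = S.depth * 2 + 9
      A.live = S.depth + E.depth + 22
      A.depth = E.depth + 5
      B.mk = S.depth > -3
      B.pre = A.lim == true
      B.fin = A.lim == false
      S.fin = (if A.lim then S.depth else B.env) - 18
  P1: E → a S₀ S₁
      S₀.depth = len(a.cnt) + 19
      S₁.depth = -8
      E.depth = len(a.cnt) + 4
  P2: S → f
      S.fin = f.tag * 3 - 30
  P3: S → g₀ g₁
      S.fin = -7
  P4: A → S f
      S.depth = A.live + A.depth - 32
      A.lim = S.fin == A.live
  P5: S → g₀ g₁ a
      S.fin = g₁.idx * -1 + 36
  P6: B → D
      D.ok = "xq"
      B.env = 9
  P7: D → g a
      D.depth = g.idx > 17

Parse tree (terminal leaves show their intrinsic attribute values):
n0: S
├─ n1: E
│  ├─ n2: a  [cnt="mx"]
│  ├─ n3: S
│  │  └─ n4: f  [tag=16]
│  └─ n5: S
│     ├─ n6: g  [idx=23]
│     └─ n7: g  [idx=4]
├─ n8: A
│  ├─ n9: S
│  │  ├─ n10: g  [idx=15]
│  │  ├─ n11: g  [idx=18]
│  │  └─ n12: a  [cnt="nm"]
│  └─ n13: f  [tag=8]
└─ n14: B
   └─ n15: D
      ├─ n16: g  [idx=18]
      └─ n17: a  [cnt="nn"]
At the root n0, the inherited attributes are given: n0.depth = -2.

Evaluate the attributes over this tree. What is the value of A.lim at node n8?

false

1. n0.depth = -2  [given at root]
2. n1.tag = 5  [S.depth * 2 + 9]
3. n2.cnt = "mx"  [terminal]
4. n3.depth = 21  [len(a.cnt) + 19]
5. n4.tag = 16  [terminal]
6. n3.fin = 18  [f.tag * 3 - 30]
7. n5.depth = -8  [-8]
8. n6.idx = 23  [terminal]
9. n7.idx = 4  [terminal]
10. n5.fin = -7  [-7]
11. n1.depth = 6  [len(a.cnt) + 4]
12. n8.live = 26  [S.depth + E.depth + 22]
13. n8.depth = 11  [E.depth + 5]
14. n9.depth = 5  [A.live + A.depth - 32]
15. n10.idx = 15  [terminal]
16. n11.idx = 18  [terminal]
17. n12.cnt = "nm"  [terminal]
18. n9.fin = 18  [g₁.idx * -1 + 36]
19. n13.tag = 8  [terminal]
20. n8.lim = false  [S.fin == A.live]
21. n14.mk = true  [S.depth > -3]
22. n14.pre = false  [A.lim == true]
23. n14.fin = true  [A.lim == false]
24. n15.ok = "xq"  ["xq"]
25. n16.idx = 18  [terminal]
26. n17.cnt = "nn"  [terminal]
27. n15.depth = true  [g.idx > 17]
28. n14.env = 9  [9]
29. n0.fin = -9  [(if A.lim then S.depth else B.env) - 18]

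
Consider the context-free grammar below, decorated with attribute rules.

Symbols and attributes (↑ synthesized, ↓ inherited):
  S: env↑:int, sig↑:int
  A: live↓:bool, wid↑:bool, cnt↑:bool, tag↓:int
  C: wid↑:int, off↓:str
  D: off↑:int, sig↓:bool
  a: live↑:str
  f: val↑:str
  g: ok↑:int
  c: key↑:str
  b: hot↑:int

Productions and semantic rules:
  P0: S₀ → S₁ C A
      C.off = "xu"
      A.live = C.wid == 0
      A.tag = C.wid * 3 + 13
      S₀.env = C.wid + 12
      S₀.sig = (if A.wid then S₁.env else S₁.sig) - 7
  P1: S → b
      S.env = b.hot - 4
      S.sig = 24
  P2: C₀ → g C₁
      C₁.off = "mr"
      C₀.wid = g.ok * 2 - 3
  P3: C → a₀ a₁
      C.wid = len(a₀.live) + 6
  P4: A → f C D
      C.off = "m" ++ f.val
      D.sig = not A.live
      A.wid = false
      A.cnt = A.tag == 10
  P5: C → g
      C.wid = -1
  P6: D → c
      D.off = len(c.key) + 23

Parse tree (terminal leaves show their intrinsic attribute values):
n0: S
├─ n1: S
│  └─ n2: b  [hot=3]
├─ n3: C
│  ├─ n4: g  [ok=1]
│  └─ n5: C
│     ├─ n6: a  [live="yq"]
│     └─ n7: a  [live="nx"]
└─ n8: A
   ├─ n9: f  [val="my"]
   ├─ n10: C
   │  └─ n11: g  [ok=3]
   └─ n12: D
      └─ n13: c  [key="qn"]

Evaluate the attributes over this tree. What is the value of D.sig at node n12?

1. n2.hot = 3  [terminal]
2. n1.env = -1  [b.hot - 4]
3. n1.sig = 24  [24]
4. n3.off = "xu"  ["xu"]
5. n4.ok = 1  [terminal]
6. n5.off = "mr"  ["mr"]
7. n6.live = "yq"  [terminal]
8. n7.live = "nx"  [terminal]
9. n5.wid = 8  [len(a₀.live) + 6]
10. n3.wid = -1  [g.ok * 2 - 3]
11. n8.live = false  [C.wid == 0]
12. n8.tag = 10  [C.wid * 3 + 13]
13. n9.val = "my"  [terminal]
14. n10.off = "mmy"  ["m" ++ f.val]
15. n11.ok = 3  [terminal]
16. n10.wid = -1  [-1]
17. n12.sig = true  [not A.live]
18. n13.key = "qn"  [terminal]
19. n12.off = 25  [len(c.key) + 23]
20. n8.wid = false  [false]
21. n8.cnt = true  [A.tag == 10]
22. n0.env = 11  [C.wid + 12]
23. n0.sig = 17  [(if A.wid then S₁.env else S₁.sig) - 7]

true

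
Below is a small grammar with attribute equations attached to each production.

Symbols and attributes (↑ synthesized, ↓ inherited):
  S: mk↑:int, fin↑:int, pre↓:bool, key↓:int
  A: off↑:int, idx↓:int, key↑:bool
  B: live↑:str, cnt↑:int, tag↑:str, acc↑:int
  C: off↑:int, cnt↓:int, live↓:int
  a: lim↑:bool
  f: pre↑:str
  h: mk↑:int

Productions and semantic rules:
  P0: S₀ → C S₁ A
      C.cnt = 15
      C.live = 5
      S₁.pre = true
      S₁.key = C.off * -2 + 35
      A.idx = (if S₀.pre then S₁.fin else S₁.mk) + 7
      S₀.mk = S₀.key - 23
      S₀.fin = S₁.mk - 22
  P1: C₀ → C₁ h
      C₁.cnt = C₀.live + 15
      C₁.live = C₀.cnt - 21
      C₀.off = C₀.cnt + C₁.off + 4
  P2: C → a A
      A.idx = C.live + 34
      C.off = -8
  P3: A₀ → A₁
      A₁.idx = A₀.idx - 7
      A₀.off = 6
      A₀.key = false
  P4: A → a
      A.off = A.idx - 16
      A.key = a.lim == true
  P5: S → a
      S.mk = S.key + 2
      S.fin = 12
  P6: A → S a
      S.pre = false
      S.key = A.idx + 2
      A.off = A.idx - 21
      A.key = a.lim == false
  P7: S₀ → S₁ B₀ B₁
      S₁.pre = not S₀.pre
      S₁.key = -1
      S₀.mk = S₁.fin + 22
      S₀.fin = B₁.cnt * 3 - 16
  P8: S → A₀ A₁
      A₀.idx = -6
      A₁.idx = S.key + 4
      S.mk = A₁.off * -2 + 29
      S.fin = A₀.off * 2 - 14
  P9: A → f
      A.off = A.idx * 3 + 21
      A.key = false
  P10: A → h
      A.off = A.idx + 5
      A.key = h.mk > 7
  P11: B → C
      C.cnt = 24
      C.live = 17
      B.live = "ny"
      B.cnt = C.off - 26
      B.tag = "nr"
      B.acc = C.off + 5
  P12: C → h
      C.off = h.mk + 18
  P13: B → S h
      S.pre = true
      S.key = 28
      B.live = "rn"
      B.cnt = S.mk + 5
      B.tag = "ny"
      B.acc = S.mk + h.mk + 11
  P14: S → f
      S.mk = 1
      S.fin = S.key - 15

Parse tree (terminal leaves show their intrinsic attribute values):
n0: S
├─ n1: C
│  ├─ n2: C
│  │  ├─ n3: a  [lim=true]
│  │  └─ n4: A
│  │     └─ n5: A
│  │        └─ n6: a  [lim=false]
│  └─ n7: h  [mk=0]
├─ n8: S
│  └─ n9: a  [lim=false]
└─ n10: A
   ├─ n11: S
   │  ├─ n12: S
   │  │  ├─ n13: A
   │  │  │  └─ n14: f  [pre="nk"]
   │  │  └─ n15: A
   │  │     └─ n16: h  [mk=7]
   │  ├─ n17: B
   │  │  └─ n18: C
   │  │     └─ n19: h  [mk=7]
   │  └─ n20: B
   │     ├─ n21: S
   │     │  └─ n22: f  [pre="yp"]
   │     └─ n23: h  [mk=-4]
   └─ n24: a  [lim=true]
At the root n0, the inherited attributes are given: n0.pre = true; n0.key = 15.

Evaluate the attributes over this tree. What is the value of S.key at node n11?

21

1. n0.pre = true  [given at root]
2. n0.key = 15  [given at root]
3. n1.cnt = 15  [15]
4. n1.live = 5  [5]
5. n2.cnt = 20  [C₀.live + 15]
6. n2.live = -6  [C₀.cnt - 21]
7. n3.lim = true  [terminal]
8. n4.idx = 28  [C.live + 34]
9. n5.idx = 21  [A₀.idx - 7]
10. n6.lim = false  [terminal]
11. n5.off = 5  [A.idx - 16]
12. n5.key = false  [a.lim == true]
13. n4.off = 6  [6]
14. n4.key = false  [false]
15. n2.off = -8  [-8]
16. n7.mk = 0  [terminal]
17. n1.off = 11  [C₀.cnt + C₁.off + 4]
18. n8.pre = true  [true]
19. n8.key = 13  [C.off * -2 + 35]
20. n9.lim = false  [terminal]
21. n8.mk = 15  [S.key + 2]
22. n8.fin = 12  [12]
23. n10.idx = 19  [(if S₀.pre then S₁.fin else S₁.mk) + 7]
24. n11.pre = false  [false]
25. n11.key = 21  [A.idx + 2]
26. n12.pre = true  [not S₀.pre]
27. n12.key = -1  [-1]
28. n13.idx = -6  [-6]
29. n14.pre = "nk"  [terminal]
30. n13.off = 3  [A.idx * 3 + 21]
31. n13.key = false  [false]
32. n15.idx = 3  [S.key + 4]
33. n16.mk = 7  [terminal]
34. n15.off = 8  [A.idx + 5]
35. n15.key = false  [h.mk > 7]
36. n12.mk = 13  [A₁.off * -2 + 29]
37. n12.fin = -8  [A₀.off * 2 - 14]
38. n18.cnt = 24  [24]
39. n18.live = 17  [17]
40. n19.mk = 7  [terminal]
41. n18.off = 25  [h.mk + 18]
42. n17.live = "ny"  ["ny"]
43. n17.cnt = -1  [C.off - 26]
44. n17.tag = "nr"  ["nr"]
45. n17.acc = 30  [C.off + 5]
46. n21.pre = true  [true]
47. n21.key = 28  [28]
48. n22.pre = "yp"  [terminal]
49. n21.mk = 1  [1]
50. n21.fin = 13  [S.key - 15]
51. n23.mk = -4  [terminal]
52. n20.live = "rn"  ["rn"]
53. n20.cnt = 6  [S.mk + 5]
54. n20.tag = "ny"  ["ny"]
55. n20.acc = 8  [S.mk + h.mk + 11]
56. n11.mk = 14  [S₁.fin + 22]
57. n11.fin = 2  [B₁.cnt * 3 - 16]
58. n24.lim = true  [terminal]
59. n10.off = -2  [A.idx - 21]
60. n10.key = false  [a.lim == false]
61. n0.mk = -8  [S₀.key - 23]
62. n0.fin = -7  [S₁.mk - 22]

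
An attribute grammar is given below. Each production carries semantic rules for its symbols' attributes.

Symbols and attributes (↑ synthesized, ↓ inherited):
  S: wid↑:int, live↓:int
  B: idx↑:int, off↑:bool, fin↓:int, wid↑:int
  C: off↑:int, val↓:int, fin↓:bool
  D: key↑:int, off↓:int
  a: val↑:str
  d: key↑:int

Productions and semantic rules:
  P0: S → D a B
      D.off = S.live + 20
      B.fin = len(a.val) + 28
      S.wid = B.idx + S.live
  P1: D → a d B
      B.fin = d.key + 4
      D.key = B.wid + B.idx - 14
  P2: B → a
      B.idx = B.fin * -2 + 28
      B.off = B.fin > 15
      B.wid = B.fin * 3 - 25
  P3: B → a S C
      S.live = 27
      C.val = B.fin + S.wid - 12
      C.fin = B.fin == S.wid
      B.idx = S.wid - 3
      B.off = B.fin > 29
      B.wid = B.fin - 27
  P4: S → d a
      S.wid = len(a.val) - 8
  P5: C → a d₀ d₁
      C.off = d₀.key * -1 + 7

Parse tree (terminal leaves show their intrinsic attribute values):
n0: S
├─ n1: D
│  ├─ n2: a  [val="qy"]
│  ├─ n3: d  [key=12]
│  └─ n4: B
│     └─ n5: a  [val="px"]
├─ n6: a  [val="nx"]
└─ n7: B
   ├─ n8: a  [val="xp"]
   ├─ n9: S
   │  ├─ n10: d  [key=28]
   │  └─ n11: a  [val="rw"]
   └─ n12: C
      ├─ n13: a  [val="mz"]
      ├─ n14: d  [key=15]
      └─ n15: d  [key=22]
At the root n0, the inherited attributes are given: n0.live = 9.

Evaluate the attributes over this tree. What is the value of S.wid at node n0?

1. n0.live = 9  [given at root]
2. n1.off = 29  [S.live + 20]
3. n2.val = "qy"  [terminal]
4. n3.key = 12  [terminal]
5. n4.fin = 16  [d.key + 4]
6. n5.val = "px"  [terminal]
7. n4.idx = -4  [B.fin * -2 + 28]
8. n4.off = true  [B.fin > 15]
9. n4.wid = 23  [B.fin * 3 - 25]
10. n1.key = 5  [B.wid + B.idx - 14]
11. n6.val = "nx"  [terminal]
12. n7.fin = 30  [len(a.val) + 28]
13. n8.val = "xp"  [terminal]
14. n9.live = 27  [27]
15. n10.key = 28  [terminal]
16. n11.val = "rw"  [terminal]
17. n9.wid = -6  [len(a.val) - 8]
18. n12.val = 12  [B.fin + S.wid - 12]
19. n12.fin = false  [B.fin == S.wid]
20. n13.val = "mz"  [terminal]
21. n14.key = 15  [terminal]
22. n15.key = 22  [terminal]
23. n12.off = -8  [d₀.key * -1 + 7]
24. n7.idx = -9  [S.wid - 3]
25. n7.off = true  [B.fin > 29]
26. n7.wid = 3  [B.fin - 27]
27. n0.wid = 0  [B.idx + S.live]

0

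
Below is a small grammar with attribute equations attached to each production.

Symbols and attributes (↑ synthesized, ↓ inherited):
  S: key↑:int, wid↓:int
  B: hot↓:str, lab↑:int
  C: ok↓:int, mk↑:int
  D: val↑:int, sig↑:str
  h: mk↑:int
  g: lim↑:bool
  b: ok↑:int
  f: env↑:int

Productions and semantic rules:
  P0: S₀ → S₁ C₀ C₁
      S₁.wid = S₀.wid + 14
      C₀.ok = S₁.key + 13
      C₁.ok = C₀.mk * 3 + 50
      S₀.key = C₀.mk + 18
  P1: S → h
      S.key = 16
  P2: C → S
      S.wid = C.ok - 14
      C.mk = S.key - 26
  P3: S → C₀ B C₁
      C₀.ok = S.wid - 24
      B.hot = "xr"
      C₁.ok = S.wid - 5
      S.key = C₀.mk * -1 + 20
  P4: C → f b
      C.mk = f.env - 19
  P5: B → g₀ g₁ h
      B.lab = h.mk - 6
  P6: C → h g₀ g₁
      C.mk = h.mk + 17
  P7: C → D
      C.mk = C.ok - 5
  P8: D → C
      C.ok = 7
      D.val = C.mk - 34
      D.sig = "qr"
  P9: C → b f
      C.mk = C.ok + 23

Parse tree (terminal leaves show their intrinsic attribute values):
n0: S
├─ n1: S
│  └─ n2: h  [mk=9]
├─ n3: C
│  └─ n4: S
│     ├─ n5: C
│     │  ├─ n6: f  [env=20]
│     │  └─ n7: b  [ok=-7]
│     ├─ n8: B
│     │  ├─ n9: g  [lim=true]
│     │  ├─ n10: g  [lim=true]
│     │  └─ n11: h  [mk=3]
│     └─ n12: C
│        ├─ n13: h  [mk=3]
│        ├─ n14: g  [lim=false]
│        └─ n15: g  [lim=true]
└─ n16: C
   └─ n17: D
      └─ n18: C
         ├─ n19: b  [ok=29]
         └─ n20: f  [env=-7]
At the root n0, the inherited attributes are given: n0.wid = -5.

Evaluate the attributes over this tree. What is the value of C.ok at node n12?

1. n0.wid = -5  [given at root]
2. n1.wid = 9  [S₀.wid + 14]
3. n2.mk = 9  [terminal]
4. n1.key = 16  [16]
5. n3.ok = 29  [S₁.key + 13]
6. n4.wid = 15  [C.ok - 14]
7. n5.ok = -9  [S.wid - 24]
8. n6.env = 20  [terminal]
9. n7.ok = -7  [terminal]
10. n5.mk = 1  [f.env - 19]
11. n8.hot = "xr"  ["xr"]
12. n9.lim = true  [terminal]
13. n10.lim = true  [terminal]
14. n11.mk = 3  [terminal]
15. n8.lab = -3  [h.mk - 6]
16. n12.ok = 10  [S.wid - 5]
17. n13.mk = 3  [terminal]
18. n14.lim = false  [terminal]
19. n15.lim = true  [terminal]
20. n12.mk = 20  [h.mk + 17]
21. n4.key = 19  [C₀.mk * -1 + 20]
22. n3.mk = -7  [S.key - 26]
23. n16.ok = 29  [C₀.mk * 3 + 50]
24. n18.ok = 7  [7]
25. n19.ok = 29  [terminal]
26. n20.env = -7  [terminal]
27. n18.mk = 30  [C.ok + 23]
28. n17.val = -4  [C.mk - 34]
29. n17.sig = "qr"  ["qr"]
30. n16.mk = 24  [C.ok - 5]
31. n0.key = 11  [C₀.mk + 18]

10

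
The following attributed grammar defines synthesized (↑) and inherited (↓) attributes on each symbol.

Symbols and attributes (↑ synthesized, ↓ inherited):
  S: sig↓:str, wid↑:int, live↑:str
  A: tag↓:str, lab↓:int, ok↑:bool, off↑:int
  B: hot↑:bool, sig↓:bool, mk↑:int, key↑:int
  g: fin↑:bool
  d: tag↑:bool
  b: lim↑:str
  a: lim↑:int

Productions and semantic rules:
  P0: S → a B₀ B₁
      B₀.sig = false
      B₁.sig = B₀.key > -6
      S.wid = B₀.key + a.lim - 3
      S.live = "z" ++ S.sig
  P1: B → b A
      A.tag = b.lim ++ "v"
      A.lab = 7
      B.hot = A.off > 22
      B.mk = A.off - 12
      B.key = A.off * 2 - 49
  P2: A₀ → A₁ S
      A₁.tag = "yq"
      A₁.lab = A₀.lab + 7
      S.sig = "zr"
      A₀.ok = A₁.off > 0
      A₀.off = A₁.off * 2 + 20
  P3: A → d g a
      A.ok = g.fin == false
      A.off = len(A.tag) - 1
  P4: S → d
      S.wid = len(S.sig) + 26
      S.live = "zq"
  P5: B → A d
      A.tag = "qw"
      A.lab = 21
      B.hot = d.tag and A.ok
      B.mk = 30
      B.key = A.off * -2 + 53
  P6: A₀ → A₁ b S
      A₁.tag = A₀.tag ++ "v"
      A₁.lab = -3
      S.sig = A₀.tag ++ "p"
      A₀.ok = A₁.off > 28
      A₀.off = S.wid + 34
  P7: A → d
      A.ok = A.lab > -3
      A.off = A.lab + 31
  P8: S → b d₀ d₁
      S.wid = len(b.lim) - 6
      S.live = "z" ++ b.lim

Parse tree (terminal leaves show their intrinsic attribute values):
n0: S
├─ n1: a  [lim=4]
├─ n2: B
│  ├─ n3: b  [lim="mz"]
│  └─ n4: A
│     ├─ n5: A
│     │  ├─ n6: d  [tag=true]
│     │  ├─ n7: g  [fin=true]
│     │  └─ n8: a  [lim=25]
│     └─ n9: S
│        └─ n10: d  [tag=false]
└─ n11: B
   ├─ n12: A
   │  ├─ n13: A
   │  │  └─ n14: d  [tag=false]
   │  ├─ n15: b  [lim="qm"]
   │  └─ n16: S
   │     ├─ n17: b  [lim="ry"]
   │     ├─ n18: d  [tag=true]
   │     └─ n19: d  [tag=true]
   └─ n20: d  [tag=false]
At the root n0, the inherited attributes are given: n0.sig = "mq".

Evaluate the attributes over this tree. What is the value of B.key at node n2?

1. n0.sig = "mq"  [given at root]
2. n1.lim = 4  [terminal]
3. n2.sig = false  [false]
4. n3.lim = "mz"  [terminal]
5. n4.tag = "mzv"  [b.lim ++ "v"]
6. n4.lab = 7  [7]
7. n5.tag = "yq"  ["yq"]
8. n5.lab = 14  [A₀.lab + 7]
9. n6.tag = true  [terminal]
10. n7.fin = true  [terminal]
11. n8.lim = 25  [terminal]
12. n5.ok = false  [g.fin == false]
13. n5.off = 1  [len(A.tag) - 1]
14. n9.sig = "zr"  ["zr"]
15. n10.tag = false  [terminal]
16. n9.wid = 28  [len(S.sig) + 26]
17. n9.live = "zq"  ["zq"]
18. n4.ok = true  [A₁.off > 0]
19. n4.off = 22  [A₁.off * 2 + 20]
20. n2.hot = false  [A.off > 22]
21. n2.mk = 10  [A.off - 12]
22. n2.key = -5  [A.off * 2 - 49]
23. n11.sig = true  [B₀.key > -6]
24. n12.tag = "qw"  ["qw"]
25. n12.lab = 21  [21]
26. n13.tag = "qwv"  [A₀.tag ++ "v"]
27. n13.lab = -3  [-3]
28. n14.tag = false  [terminal]
29. n13.ok = false  [A.lab > -3]
30. n13.off = 28  [A.lab + 31]
31. n15.lim = "qm"  [terminal]
32. n16.sig = "qwp"  [A₀.tag ++ "p"]
33. n17.lim = "ry"  [terminal]
34. n18.tag = true  [terminal]
35. n19.tag = true  [terminal]
36. n16.wid = -4  [len(b.lim) - 6]
37. n16.live = "zry"  ["z" ++ b.lim]
38. n12.ok = false  [A₁.off > 28]
39. n12.off = 30  [S.wid + 34]
40. n20.tag = false  [terminal]
41. n11.hot = false  [d.tag and A.ok]
42. n11.mk = 30  [30]
43. n11.key = -7  [A.off * -2 + 53]
44. n0.wid = -4  [B₀.key + a.lim - 3]
45. n0.live = "zmq"  ["z" ++ S.sig]

-5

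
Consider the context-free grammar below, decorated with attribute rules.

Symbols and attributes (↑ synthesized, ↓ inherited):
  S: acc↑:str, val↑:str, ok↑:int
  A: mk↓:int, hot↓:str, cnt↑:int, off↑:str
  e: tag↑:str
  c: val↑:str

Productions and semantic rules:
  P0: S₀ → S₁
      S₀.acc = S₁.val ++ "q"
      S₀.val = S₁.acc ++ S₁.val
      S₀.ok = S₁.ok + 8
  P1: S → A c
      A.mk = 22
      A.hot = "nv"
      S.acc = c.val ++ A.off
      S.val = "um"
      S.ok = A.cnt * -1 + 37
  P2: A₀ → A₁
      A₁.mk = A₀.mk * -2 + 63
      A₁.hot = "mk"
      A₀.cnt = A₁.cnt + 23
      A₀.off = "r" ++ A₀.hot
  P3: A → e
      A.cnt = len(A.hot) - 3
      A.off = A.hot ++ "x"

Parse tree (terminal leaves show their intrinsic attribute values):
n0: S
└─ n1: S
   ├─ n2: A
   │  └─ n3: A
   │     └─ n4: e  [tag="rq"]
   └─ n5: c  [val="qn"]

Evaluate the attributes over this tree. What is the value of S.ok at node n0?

23

1. n2.mk = 22  [22]
2. n2.hot = "nv"  ["nv"]
3. n3.mk = 19  [A₀.mk * -2 + 63]
4. n3.hot = "mk"  ["mk"]
5. n4.tag = "rq"  [terminal]
6. n3.cnt = -1  [len(A.hot) - 3]
7. n3.off = "mkx"  [A.hot ++ "x"]
8. n2.cnt = 22  [A₁.cnt + 23]
9. n2.off = "rnv"  ["r" ++ A₀.hot]
10. n5.val = "qn"  [terminal]
11. n1.acc = "qnrnv"  [c.val ++ A.off]
12. n1.val = "um"  ["um"]
13. n1.ok = 15  [A.cnt * -1 + 37]
14. n0.acc = "umq"  [S₁.val ++ "q"]
15. n0.val = "qnrnvum"  [S₁.acc ++ S₁.val]
16. n0.ok = 23  [S₁.ok + 8]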